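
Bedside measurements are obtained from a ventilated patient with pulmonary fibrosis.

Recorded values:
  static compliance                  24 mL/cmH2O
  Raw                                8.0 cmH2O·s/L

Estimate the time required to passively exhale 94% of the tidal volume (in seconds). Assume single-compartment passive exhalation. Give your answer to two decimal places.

τ = R × C = 8.0 × 24 mL/cmH2O = 8.0 × 0.024 L/cmH2O = 0.192 s.
Exhaled fraction f = 1 − e^(−t/τ) → t = −τ·ln(1 − f) = −0.192·ln(0.06) = 0.5402 s.

0.54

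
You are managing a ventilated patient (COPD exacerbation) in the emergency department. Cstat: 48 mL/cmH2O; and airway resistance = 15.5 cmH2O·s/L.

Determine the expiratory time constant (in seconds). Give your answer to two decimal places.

τ = R × C = 15.5 × 48 mL/cmH2O = 15.5 × 0.048 L/cmH2O = 0.744 s.

0.74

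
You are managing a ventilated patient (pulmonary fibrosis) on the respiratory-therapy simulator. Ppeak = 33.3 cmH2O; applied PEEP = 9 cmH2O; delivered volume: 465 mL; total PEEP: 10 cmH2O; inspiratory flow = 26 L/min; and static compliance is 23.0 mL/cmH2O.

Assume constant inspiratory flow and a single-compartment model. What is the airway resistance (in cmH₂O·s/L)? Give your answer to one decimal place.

7.1

Flow: 26 L/min ÷ 60 = 0.4333 L/s.
Total PEEP = 10 cmH2O (set 9 + intrinsic 1); this is the baseline alveolar pressure.
Equation of motion (constant flow): PIP = Vt/C + R·V̇ + PEEP.
R·V̇ = PIP − Vt/C − PEEP = 33.3 − 465/23.0 − 10 = 33.3 − 20.217 − 10 = 3.083 cmH2O.
R = 3.083 / 0.4333 = 7.115 cmH2O·s/L.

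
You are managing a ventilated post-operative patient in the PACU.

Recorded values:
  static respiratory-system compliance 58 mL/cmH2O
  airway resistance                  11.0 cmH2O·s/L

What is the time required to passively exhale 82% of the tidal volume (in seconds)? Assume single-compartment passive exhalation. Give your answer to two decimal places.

τ = R × C = 11.0 × 58 mL/cmH2O = 11.0 × 0.058 L/cmH2O = 0.638 s.
Exhaled fraction f = 1 − e^(−t/τ) → t = −τ·ln(1 − f) = −0.638·ln(0.18) = 1.094 s.

1.09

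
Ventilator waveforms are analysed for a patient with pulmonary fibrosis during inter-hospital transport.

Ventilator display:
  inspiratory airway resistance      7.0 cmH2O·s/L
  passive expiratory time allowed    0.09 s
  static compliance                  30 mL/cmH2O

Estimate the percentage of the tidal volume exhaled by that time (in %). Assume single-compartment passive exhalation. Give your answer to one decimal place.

34.9

τ = R × C = 7.0 × 30 mL/cmH2O = 7.0 × 0.030 L/cmH2O = 0.21 s.
Passive exhalation: V(t)/V₀ = e^(−t/τ) = e^(−0.09/0.21) = 0.6514.
Fraction exhaled = 1 − 0.6514 = 0.3486 → 34.86%.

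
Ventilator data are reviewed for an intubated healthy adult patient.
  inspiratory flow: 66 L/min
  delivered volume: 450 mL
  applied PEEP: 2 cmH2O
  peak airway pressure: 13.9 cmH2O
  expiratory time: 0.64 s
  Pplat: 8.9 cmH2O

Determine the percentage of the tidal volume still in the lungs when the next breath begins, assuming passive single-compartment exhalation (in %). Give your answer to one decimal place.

11.5

Flow: 66 L/min ÷ 60 = 1.1 L/s.
R = (PIP − Pplat)/V̇ = (13.9 − 8.9) / 1.1 = 5.0/1.1 = 4.545 cmH2O·s/L.
C = Vt/(Pplat − PEEP) = 450.0 / (8.9 − 2) = 450.0/6.9 = 65.217 mL/cmH2O.
τ = R × C = 4.545 × 0.06522 L/cmH2O = 0.2964 s.
Fraction remaining at end-expiration = e^(−Te/τ) = e^(−0.64/0.2964) = 0.1154 → 11.54%.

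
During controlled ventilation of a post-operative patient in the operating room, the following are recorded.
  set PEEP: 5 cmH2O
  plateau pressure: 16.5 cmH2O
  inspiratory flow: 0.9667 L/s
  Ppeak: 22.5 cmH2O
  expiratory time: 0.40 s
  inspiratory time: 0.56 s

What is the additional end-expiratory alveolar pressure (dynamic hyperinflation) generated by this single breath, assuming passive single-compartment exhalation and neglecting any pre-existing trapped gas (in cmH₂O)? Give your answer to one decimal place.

Vt = flow × Ti = 0.9667 L/s × 0.56 s × 1000 mL/L = 541.35 mL.
R = (PIP − Pplat)/V̇ = (22.5 − 16.5) / 0.9667 = 6.0/0.9667 = 6.207 cmH2O·s/L.
C = Vt/(Pplat − PEEP) = 541.35 / (16.5 − 5) = 541.35/11.5 = 47.074 mL/cmH2O.
τ = R × C = 6.207 × 0.04707 L/cmH2O = 0.2922 s.
Fraction remaining = e^(−Te/τ) = e^(−0.40/0.2922) = 0.2544; trapped volume = 541.35 × 0.2544 = 137.72 mL.
Additional alveolar pressure from trapping ≈ V_trapped / C = 137.72 / 47.074 = 2.926 cmH2O.

2.9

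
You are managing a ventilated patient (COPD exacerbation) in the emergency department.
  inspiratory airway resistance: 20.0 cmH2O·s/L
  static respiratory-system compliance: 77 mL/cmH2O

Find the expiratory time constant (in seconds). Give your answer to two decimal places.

τ = R × C = 20.0 × 77 mL/cmH2O = 20.0 × 0.077 L/cmH2O = 1.54 s.

1.54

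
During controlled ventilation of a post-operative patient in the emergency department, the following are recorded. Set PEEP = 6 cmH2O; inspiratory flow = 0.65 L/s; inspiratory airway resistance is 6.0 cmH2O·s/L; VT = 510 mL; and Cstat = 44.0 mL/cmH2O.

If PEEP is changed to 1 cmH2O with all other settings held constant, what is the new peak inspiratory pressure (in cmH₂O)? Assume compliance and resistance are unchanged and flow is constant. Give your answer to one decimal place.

16.5

PIP = Vt/C + R·V̇ + PEEP (constant-flow equation of motion).
Only the baseline term changes: ΔPIP = ΔPEEP = 1 − 6 = -5.0 cmH2O.
Original PIP = 510/44.0 + 6.0×0.65 + 6 = 21.491 cmH2O; new PIP = 21.491 + (-5.0) = 16.491 cmH2O.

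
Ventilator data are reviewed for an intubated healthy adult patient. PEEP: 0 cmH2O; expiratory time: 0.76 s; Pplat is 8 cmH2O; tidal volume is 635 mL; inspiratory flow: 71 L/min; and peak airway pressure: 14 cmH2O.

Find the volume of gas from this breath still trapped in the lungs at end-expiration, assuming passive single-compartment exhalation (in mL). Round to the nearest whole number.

Flow: 71 L/min ÷ 60 = 1.1833 L/s.
R = (PIP − Pplat)/V̇ = (14 − 8) / 1.1833 = 6.0/1.1833 = 5.071 cmH2O·s/L.
C = Vt/(Pplat − PEEP) = 635.0 / (8 − 0) = 635.0/8.0 = 79.375 mL/cmH2O.
τ = R × C = 5.071 × 0.07938 L/cmH2O = 0.4025 s.
Fraction remaining = e^(−Te/τ) = e^(−0.76/0.4025) = 0.1513.
Trapped volume = 635.0 × 0.1513 = 96.076 mL.

96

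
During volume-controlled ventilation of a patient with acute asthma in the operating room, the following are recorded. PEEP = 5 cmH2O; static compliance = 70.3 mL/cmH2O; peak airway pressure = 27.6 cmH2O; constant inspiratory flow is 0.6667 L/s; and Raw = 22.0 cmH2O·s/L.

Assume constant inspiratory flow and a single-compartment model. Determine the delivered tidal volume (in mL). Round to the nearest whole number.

558

Equation of motion (constant flow): PIP = Vt/C + R·V̇ + PEEP.
Vt/C = PIP − R·V̇ − PEEP = 27.6 − 14.667 − 5 = 7.933 cmH2O.
Vt = C × 7.933 = 70.3 × 7.933 = 557.69 mL.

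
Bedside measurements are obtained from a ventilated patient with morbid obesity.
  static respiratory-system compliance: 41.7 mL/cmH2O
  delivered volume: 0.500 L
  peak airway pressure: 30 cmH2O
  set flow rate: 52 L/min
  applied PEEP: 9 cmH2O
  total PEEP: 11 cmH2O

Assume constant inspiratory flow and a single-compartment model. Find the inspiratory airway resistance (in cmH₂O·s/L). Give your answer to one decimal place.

8.1

Flow: 52 L/min ÷ 60 = 0.8667 L/s.
Total PEEP = 11 cmH2O (set 9 + intrinsic 2); this is the baseline alveolar pressure.
Equation of motion (constant flow): PIP = Vt/C + R·V̇ + PEEP.
R·V̇ = PIP − Vt/C − PEEP = 30 − 500/41.7 − 11 = 30 − 11.99 − 11 = 7.01 cmH2O.
R = 7.01 / 0.8667 = 8.088 cmH2O·s/L.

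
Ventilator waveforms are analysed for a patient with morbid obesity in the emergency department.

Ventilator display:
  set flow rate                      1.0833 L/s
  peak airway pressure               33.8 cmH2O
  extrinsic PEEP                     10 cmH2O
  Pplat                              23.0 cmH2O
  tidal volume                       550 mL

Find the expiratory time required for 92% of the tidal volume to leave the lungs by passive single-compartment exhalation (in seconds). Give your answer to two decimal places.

R = (PIP − Pplat)/V̇ = (33.8 − 23.0) / 1.0833 = 10.8/1.0833 = 9.97 cmH2O·s/L.
C = Vt/(Pplat − PEEP) = 550.0 / (23.0 − 10) = 550.0/13.0 = 42.308 mL/cmH2O.
τ = R × C = 9.97 × 0.04231 L/cmH2O = 0.4218 s.
t = −τ·ln(1 − 0.92) = −0.4218·ln(0.08) = 1.065 s.

1.07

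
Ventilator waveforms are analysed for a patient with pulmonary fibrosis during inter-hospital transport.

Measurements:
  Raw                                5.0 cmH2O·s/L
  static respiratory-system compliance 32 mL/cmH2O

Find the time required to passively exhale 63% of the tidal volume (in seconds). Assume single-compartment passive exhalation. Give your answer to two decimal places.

τ = R × C = 5.0 × 32 mL/cmH2O = 5.0 × 0.032 L/cmH2O = 0.16 s.
Exhaled fraction f = 1 − e^(−t/τ) → t = −τ·ln(1 − f) = −0.16·ln(0.37) = 0.1591 s.

0.16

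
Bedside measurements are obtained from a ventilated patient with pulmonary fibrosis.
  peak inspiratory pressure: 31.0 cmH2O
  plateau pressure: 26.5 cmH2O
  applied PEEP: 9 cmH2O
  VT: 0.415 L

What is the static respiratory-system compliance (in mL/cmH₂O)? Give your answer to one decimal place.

Cstat = Vt / (Pplat − PEEP) = 415 / (26.5 − 9) = 415 / 17.5 = 23.714 mL/cmH2O.

23.7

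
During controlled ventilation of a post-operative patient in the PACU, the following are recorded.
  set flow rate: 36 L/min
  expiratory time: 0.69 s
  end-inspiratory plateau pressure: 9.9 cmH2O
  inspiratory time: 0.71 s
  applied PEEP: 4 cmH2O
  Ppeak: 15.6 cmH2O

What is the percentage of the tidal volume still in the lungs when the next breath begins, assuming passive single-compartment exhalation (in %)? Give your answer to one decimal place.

36.6

Flow: 36 L/min ÷ 60 = 0.6 L/s.
Vt = flow × Ti = 0.6 L/s × 0.71 s × 1000 mL/L = 426.0 mL.
R = (PIP − Pplat)/V̇ = (15.6 − 9.9) / 0.6 = 5.7/0.6 = 9.5 cmH2O·s/L.
C = Vt/(Pplat − PEEP) = 426.0 / (9.9 − 4) = 426.0/5.9 = 72.203 mL/cmH2O.
τ = R × C = 9.5 × 0.0722 L/cmH2O = 0.6859 s.
Fraction remaining at end-expiration = e^(−Te/τ) = e^(−0.69/0.6859) = 0.3657 → 36.57%.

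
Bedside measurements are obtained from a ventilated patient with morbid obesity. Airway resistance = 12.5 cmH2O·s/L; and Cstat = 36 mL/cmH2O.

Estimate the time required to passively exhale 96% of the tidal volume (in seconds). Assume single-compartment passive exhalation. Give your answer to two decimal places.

τ = R × C = 12.5 × 36 mL/cmH2O = 12.5 × 0.036 L/cmH2O = 0.45 s.
Exhaled fraction f = 1 − e^(−t/τ) → t = −τ·ln(1 − f) = −0.45·ln(0.04) = 1.448 s.

1.45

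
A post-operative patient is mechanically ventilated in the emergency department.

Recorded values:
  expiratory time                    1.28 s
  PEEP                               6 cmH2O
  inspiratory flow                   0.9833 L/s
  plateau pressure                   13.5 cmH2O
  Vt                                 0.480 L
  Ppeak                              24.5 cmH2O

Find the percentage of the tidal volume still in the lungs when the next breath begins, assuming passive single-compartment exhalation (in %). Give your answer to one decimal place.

16.7

R = (PIP − Pplat)/V̇ = (24.5 − 13.5) / 0.9833 = 11.0/0.9833 = 11.187 cmH2O·s/L.
C = Vt/(Pplat − PEEP) = 480.0 / (13.5 − 6) = 480.0/7.5 = 64.0 mL/cmH2O.
τ = R × C = 11.187 × 0.064 L/cmH2O = 0.716 s.
Fraction remaining at end-expiration = e^(−Te/τ) = e^(−1.28/0.716) = 0.1673 → 16.73%.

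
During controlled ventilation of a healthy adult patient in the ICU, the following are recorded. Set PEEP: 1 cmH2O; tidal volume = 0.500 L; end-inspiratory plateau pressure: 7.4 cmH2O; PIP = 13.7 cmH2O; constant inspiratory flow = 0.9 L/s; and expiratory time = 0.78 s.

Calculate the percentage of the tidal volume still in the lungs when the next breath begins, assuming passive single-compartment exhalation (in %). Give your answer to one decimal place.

R = (PIP − Pplat)/V̇ = (13.7 − 7.4) / 0.9 = 6.3/0.9 = 7.0 cmH2O·s/L.
C = Vt/(Pplat − PEEP) = 500.0 / (7.4 − 1) = 500.0/6.4 = 78.125 mL/cmH2O.
τ = R × C = 7.0 × 0.07813 L/cmH2O = 0.5469 s.
Fraction remaining at end-expiration = e^(−Te/τ) = e^(−0.78/0.5469) = 0.2402 → 24.02%.

24.0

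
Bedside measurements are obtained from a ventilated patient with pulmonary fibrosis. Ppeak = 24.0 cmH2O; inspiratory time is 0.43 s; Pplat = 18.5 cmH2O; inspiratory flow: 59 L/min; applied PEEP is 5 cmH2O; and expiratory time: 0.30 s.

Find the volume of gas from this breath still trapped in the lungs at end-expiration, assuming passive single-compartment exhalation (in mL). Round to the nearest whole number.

Flow: 59 L/min ÷ 60 = 0.9833 L/s.
Vt = flow × Ti = 0.9833 L/s × 0.43 s × 1000 mL/L = 422.82 mL.
R = (PIP − Pplat)/V̇ = (24.0 − 18.5) / 0.9833 = 5.5/0.9833 = 5.593 cmH2O·s/L.
C = Vt/(Pplat − PEEP) = 422.82 / (18.5 − 5) = 422.82/13.5 = 31.32 mL/cmH2O.
τ = R × C = 5.593 × 0.03132 L/cmH2O = 0.1752 s.
Fraction remaining = e^(−Te/τ) = e^(−0.30/0.1752) = 0.1804.
Trapped volume = 422.82 × 0.1804 = 76.277 mL.

76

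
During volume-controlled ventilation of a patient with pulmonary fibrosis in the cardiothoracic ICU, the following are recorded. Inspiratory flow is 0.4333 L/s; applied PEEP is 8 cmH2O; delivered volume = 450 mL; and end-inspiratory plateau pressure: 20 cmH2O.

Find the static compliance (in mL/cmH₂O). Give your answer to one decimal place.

37.5

Cstat = Vt / (Pplat − PEEP) = 450 / (20 − 8) = 450 / 12.0 = 37.5 mL/cmH2O.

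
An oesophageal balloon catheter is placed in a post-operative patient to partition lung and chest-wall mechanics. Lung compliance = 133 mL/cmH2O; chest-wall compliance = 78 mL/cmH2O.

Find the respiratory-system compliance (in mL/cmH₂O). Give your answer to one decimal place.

Lung and chest wall are elastances in series: 1/Crs = 1/CL + 1/Ccw.
1/Crs = 1/133 + 1/78 = 0.02034.
Crs = 49.164 mL/cmH2O.

49.2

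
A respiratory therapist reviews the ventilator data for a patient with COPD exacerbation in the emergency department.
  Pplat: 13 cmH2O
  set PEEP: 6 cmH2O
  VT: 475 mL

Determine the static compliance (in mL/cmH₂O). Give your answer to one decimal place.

67.9

Cstat = Vt / (Pplat − PEEP) = 475 / (13 − 6) = 475 / 7.0 = 67.857 mL/cmH2O.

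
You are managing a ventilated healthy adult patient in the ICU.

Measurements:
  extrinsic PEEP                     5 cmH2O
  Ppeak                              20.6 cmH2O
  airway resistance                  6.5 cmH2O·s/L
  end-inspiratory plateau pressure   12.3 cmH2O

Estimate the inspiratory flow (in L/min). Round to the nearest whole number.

flow = (PIP − Pplat) / Raw = (20.6 − 12.3) / 6.5 = 1.277 L/s × 60 = 76.62 L/min.

77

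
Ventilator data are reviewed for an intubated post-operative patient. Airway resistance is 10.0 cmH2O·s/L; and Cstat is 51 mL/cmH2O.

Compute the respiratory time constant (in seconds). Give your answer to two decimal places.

0.51

τ = R × C = 10.0 × 51 mL/cmH2O = 10.0 × 0.051 L/cmH2O = 0.51 s.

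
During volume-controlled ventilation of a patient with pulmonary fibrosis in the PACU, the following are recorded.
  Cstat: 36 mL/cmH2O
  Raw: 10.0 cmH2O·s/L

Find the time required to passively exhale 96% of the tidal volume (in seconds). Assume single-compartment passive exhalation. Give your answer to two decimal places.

τ = R × C = 10.0 × 36 mL/cmH2O = 10.0 × 0.036 L/cmH2O = 0.36 s.
Exhaled fraction f = 1 − e^(−t/τ) → t = −τ·ln(1 − f) = −0.36·ln(0.04) = 1.159 s.

1.16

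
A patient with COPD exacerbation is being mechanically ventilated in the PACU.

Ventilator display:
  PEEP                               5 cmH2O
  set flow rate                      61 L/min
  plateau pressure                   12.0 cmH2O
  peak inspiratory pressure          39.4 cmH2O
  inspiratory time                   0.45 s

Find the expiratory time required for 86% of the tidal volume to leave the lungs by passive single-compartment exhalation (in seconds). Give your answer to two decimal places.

3.46

Flow: 61 L/min ÷ 60 = 1.0167 L/s.
Vt = flow × Ti = 1.0167 L/s × 0.45 s × 1000 mL/L = 457.52 mL.
R = (PIP − Pplat)/V̇ = (39.4 − 12.0) / 1.0167 = 27.4/1.0167 = 26.95 cmH2O·s/L.
C = Vt/(Pplat − PEEP) = 457.52 / (12.0 − 5) = 457.52/7.0 = 65.36 mL/cmH2O.
τ = R × C = 26.95 × 0.06536 L/cmH2O = 1.761 s.
t = −τ·ln(1 − 0.86) = −1.761·ln(0.14) = 3.462 s.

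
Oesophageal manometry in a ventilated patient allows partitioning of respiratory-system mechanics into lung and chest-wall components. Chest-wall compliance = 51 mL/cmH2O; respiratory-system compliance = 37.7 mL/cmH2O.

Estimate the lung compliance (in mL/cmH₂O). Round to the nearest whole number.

1/CL = 1/Crs − 1/Ccw.
1/CL = 1/37.7 − 1/51 = 0.006917.
CL = 144.57 mL/cmH2O.

145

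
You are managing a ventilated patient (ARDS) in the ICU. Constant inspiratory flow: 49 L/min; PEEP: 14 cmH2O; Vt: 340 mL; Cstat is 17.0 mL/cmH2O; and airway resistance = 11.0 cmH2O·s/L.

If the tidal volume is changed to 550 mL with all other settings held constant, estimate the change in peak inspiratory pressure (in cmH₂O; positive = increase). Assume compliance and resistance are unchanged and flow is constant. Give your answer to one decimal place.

12.4

PIP = Vt/C + R·V̇ + PEEP (constant-flow equation of motion).
Only the elastic term changes: ΔPIP = ΔVt / C = (550 − 340) / 17.0 = 12.353 cmH2O.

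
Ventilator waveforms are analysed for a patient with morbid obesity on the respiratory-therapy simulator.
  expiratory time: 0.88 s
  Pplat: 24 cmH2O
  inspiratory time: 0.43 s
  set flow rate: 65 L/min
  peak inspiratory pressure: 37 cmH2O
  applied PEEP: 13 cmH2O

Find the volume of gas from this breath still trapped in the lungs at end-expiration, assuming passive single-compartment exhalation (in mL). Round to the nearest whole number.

82

Flow: 65 L/min ÷ 60 = 1.0833 L/s.
Vt = flow × Ti = 1.0833 L/s × 0.43 s × 1000 mL/L = 465.82 mL.
R = (PIP − Pplat)/V̇ = (37 − 24) / 1.0833 = 13.0/1.0833 = 12.0 cmH2O·s/L.
C = Vt/(Pplat − PEEP) = 465.82 / (24 − 13) = 465.82/11.0 = 42.347 mL/cmH2O.
τ = R × C = 12.0 × 0.04235 L/cmH2O = 0.5082 s.
Fraction remaining = e^(−Te/τ) = e^(−0.88/0.5082) = 0.177.
Trapped volume = 465.82 × 0.177 = 82.45 mL.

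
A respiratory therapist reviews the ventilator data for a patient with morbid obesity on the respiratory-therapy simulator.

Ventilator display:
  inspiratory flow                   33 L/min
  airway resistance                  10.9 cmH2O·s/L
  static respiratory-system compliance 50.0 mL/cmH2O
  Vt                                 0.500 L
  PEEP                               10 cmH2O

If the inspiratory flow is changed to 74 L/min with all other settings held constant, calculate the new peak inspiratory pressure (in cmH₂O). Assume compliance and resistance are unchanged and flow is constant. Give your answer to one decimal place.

Flow: 33 L/min ÷ 60 = 0.55 L/s.
New flow: 74 L/min ÷ 60 = 1.2333 L/s.
PIP = Vt/C + R·V̇ + PEEP (constant-flow equation of motion).
Only the resistive term changes: ΔPIP = R × ΔV̇ = 10.9 × (1.2333 − 0.55) = 10.9 × 0.6833 = 7.448 cmH2O.
Original PIP = 500/50.0 + 10.9×0.55 + 10 = 25.995 cmH2O; new PIP = 25.995 + (7.448) = 33.443 cmH2O.

33.4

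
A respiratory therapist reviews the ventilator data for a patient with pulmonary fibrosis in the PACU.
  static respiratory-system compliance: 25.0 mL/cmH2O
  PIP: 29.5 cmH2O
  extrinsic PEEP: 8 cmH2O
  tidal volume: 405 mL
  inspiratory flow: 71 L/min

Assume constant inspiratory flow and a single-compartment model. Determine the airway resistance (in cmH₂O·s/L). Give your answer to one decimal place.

4.5

Flow: 71 L/min ÷ 60 = 1.1833 L/s.
Equation of motion (constant flow): PIP = Vt/C + R·V̇ + PEEP.
R·V̇ = PIP − Vt/C − PEEP = 29.5 − 405/25.0 − 8 = 29.5 − 16.2 − 8 = 5.3 cmH2O.
R = 5.3 / 1.1833 = 4.479 cmH2O·s/L.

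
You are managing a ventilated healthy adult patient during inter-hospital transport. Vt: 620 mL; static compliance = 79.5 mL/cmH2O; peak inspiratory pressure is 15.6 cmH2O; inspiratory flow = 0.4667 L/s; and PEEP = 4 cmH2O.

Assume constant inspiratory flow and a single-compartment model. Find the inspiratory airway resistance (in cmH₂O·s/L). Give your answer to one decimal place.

8.1

Equation of motion (constant flow): PIP = Vt/C + R·V̇ + PEEP.
R·V̇ = PIP − Vt/C − PEEP = 15.6 − 620/79.5 − 4 = 15.6 − 7.799 − 4 = 3.801 cmH2O.
R = 3.801 / 0.4667 = 8.144 cmH2O·s/L.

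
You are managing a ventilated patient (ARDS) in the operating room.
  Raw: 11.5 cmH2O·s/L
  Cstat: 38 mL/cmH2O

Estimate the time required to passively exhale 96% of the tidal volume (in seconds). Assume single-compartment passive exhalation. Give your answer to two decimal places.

τ = R × C = 11.5 × 38 mL/cmH2O = 11.5 × 0.038 L/cmH2O = 0.437 s.
Exhaled fraction f = 1 − e^(−t/τ) → t = −τ·ln(1 − f) = −0.437·ln(0.04) = 1.407 s.

1.41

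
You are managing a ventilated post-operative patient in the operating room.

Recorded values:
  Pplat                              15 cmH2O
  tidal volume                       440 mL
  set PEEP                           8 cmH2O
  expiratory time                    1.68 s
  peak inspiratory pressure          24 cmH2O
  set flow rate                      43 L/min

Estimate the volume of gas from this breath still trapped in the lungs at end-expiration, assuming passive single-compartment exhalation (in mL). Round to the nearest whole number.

Flow: 43 L/min ÷ 60 = 0.7167 L/s.
R = (PIP − Pplat)/V̇ = (24 − 15) / 0.7167 = 9.0/0.7167 = 12.558 cmH2O·s/L.
C = Vt/(Pplat − PEEP) = 440.0 / (15 − 8) = 440.0/7.0 = 62.857 mL/cmH2O.
τ = R × C = 12.558 × 0.06286 L/cmH2O = 0.7894 s.
Fraction remaining = e^(−Te/τ) = e^(−1.68/0.7894) = 0.1191.
Trapped volume = 440.0 × 0.1191 = 52.404 mL.

52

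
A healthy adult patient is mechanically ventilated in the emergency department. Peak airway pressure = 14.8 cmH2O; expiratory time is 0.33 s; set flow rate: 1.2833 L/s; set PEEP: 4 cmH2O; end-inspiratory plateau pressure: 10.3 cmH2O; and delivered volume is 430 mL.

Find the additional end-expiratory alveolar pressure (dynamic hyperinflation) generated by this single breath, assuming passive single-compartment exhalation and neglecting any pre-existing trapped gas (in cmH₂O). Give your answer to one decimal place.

R = (PIP − Pplat)/V̇ = (14.8 − 10.3) / 1.2833 = 4.5/1.2833 = 3.507 cmH2O·s/L.
C = Vt/(Pplat − PEEP) = 430.0 / (10.3 − 4) = 430.0/6.3 = 68.254 mL/cmH2O.
τ = R × C = 3.507 × 0.06825 L/cmH2O = 0.2394 s.
Fraction remaining = e^(−Te/τ) = e^(−0.33/0.2394) = 0.252; trapped volume = 430.0 × 0.252 = 108.36 mL.
Additional alveolar pressure from trapping ≈ V_trapped / C = 108.36 / 68.254 = 1.588 cmH2O.

1.6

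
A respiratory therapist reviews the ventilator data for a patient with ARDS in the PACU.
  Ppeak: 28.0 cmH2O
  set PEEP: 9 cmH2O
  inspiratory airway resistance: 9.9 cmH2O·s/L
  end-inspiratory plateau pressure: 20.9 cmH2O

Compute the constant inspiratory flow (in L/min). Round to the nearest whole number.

43

flow = (PIP − Pplat) / Raw = (28.0 − 20.9) / 9.9 = 0.7172 L/s × 60 = 43.032 L/min.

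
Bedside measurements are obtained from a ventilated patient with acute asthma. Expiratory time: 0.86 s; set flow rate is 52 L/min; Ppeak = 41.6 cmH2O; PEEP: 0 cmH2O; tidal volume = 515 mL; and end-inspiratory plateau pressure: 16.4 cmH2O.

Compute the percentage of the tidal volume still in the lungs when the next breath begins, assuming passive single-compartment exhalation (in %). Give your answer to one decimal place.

Flow: 52 L/min ÷ 60 = 0.8667 L/s.
R = (PIP − Pplat)/V̇ = (41.6 − 16.4) / 0.8667 = 25.2/0.8667 = 29.076 cmH2O·s/L.
C = Vt/(Pplat − PEEP) = 515.0 / (16.4 − 0) = 515.0/16.4 = 31.402 mL/cmH2O.
τ = R × C = 29.076 × 0.0314 L/cmH2O = 0.913 s.
Fraction remaining at end-expiration = e^(−Te/τ) = e^(−0.86/0.913) = 0.3899 → 38.99%.

39.0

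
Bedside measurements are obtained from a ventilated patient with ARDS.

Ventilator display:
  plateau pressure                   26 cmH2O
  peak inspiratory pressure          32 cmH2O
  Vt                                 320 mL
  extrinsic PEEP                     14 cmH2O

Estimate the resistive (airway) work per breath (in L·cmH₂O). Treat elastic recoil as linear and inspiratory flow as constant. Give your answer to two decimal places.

1.92

With constant inspiratory flow the resistive pressure is constant at PIP − Pplat = 32 − 26 = 6.0 cmH2O, so resistive work = 6.0 × 0.320 = 1.92 L·cmH2O.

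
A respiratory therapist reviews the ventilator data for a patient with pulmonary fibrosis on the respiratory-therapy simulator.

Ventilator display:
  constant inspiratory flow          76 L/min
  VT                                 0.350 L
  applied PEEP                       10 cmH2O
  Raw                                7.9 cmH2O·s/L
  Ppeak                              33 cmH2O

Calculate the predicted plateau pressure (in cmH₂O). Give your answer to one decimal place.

Flow: 76 L/min ÷ 60 = 1.2667 L/s.
Pplat = PIP − Raw × flow = 33 − 7.9 × 1.2667 = 33 − 10.007 = 22.993 cmH2O.

23.0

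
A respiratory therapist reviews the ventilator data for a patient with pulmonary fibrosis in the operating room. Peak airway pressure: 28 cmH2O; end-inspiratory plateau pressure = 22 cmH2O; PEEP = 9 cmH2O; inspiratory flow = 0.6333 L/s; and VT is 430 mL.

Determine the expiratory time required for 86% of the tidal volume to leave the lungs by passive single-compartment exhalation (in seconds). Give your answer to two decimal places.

R = (PIP − Pplat)/V̇ = (28 − 22) / 0.6333 = 6.0/0.6333 = 9.474 cmH2O·s/L.
C = Vt/(Pplat − PEEP) = 430.0 / (22 − 9) = 430.0/13.0 = 33.077 mL/cmH2O.
τ = R × C = 9.474 × 0.03308 L/cmH2O = 0.3134 s.
t = −τ·ln(1 − 0.86) = −0.3134·ln(0.14) = 0.6162 s.

0.62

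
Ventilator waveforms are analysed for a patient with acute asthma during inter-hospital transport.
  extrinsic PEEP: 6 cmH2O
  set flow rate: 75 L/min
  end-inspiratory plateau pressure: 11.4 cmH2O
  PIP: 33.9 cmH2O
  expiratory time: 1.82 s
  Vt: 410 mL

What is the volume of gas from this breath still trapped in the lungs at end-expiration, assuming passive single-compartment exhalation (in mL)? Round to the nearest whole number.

108

Flow: 75 L/min ÷ 60 = 1.25 L/s.
R = (PIP − Pplat)/V̇ = (33.9 − 11.4) / 1.25 = 22.5/1.25 = 18.0 cmH2O·s/L.
C = Vt/(Pplat − PEEP) = 410.0 / (11.4 − 6) = 410.0/5.4 = 75.926 mL/cmH2O.
τ = R × C = 18.0 × 0.07593 L/cmH2O = 1.367 s.
Fraction remaining = e^(−Te/τ) = e^(−1.82/1.367) = 0.2641.
Trapped volume = 410.0 × 0.2641 = 108.28 mL.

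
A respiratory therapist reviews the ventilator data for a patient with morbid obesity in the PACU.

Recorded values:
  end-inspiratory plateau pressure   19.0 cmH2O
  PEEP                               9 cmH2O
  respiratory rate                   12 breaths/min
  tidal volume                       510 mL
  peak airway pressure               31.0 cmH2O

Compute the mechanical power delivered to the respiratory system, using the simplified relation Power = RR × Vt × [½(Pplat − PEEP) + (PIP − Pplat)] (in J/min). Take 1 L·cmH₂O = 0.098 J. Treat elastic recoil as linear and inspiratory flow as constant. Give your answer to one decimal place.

10.2

Per-breath work = Vt × [½(Pplat−PEEP) + (PIP−Pplat)] = 0.510 × [0.5×10.0 + 12.0] = 0.510 × 17.0 = 8.67 L·cmH2O.
Power = 12 × 8.67 = 104.04 L·cmH2O/min.
× 0.098 J/(L·cmH2O) → 10.196 J/min.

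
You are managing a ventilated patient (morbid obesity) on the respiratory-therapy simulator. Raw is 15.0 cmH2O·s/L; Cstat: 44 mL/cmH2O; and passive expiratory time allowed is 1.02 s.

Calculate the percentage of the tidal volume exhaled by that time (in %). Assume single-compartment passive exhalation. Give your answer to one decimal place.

78.7

τ = R × C = 15.0 × 44 mL/cmH2O = 15.0 × 0.044 L/cmH2O = 0.66 s.
Passive exhalation: V(t)/V₀ = e^(−t/τ) = e^(−1.02/0.66) = 0.2132.
Fraction exhaled = 1 − 0.2132 = 0.7868 → 78.68%.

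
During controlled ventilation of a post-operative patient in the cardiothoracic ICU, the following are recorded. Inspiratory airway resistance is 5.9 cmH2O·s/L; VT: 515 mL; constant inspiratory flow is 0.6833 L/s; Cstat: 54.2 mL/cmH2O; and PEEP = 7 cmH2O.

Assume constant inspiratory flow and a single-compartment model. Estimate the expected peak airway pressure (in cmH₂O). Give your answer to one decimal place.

20.5

Equation of motion (constant flow): PIP = Vt/C + R·V̇ + PEEP.
PIP = 515/54.2 + 5.9×0.6833 + 7 = 9.502 + 4.031 + 7 = 20.533 cmH2O.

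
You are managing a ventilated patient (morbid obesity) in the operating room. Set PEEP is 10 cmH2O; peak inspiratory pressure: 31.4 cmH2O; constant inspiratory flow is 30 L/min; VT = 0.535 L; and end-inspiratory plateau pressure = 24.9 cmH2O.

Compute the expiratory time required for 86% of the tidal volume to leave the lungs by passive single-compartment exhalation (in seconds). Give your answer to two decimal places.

Flow: 30 L/min ÷ 60 = 0.5 L/s.
R = (PIP − Pplat)/V̇ = (31.4 − 24.9) / 0.5 = 6.5/0.5 = 13.0 cmH2O·s/L.
C = Vt/(Pplat − PEEP) = 535.0 / (24.9 − 10) = 535.0/14.9 = 35.906 mL/cmH2O.
τ = R × C = 13.0 × 0.03591 L/cmH2O = 0.4668 s.
t = −τ·ln(1 − 0.86) = −0.4668·ln(0.14) = 0.9178 s.

0.92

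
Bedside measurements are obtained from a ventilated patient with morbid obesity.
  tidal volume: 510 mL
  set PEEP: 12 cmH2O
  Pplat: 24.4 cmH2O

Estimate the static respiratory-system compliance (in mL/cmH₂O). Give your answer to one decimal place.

41.1

Cstat = Vt / (Pplat − PEEP) = 510 / (24.4 − 12) = 510 / 12.4 = 41.129 mL/cmH2O.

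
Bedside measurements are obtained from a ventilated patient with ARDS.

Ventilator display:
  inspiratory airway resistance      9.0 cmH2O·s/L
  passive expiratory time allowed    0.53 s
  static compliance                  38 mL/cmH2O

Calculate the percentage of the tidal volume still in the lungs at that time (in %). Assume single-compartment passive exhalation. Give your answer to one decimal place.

τ = R × C = 9.0 × 38 mL/cmH2O = 9.0 × 0.038 L/cmH2O = 0.342 s.
Passive exhalation: V(t)/V₀ = e^(−t/τ) = e^(−0.53/0.342) = 0.2123.
Fraction remaining = 0.2123 → 21.23%.

21.2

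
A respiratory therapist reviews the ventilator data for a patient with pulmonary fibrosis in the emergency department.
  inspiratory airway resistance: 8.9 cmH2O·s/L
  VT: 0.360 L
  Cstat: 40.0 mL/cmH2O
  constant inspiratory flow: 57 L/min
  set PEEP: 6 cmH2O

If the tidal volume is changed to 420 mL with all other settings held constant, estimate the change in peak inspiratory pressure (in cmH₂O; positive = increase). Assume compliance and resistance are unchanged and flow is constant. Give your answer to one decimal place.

PIP = Vt/C + R·V̇ + PEEP (constant-flow equation of motion).
Only the elastic term changes: ΔPIP = ΔVt / C = (420 − 360) / 40.0 = 1.5 cmH2O.

1.5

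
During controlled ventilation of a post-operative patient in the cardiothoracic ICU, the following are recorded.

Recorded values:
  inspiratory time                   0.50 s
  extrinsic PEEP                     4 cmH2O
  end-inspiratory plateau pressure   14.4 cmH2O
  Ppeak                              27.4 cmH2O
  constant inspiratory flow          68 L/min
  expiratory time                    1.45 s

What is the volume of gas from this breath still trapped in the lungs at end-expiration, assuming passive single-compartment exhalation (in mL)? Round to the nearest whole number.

Flow: 68 L/min ÷ 60 = 1.1333 L/s.
Vt = flow × Ti = 1.1333 L/s × 0.50 s × 1000 mL/L = 566.65 mL.
R = (PIP − Pplat)/V̇ = (27.4 − 14.4) / 1.1333 = 13.0/1.1333 = 11.471 cmH2O·s/L.
C = Vt/(Pplat − PEEP) = 566.65 / (14.4 − 4) = 566.65/10.4 = 54.486 mL/cmH2O.
τ = R × C = 11.471 × 0.05449 L/cmH2O = 0.6251 s.
Fraction remaining = e^(−Te/τ) = e^(−1.45/0.6251) = 0.09831.
Trapped volume = 566.65 × 0.09831 = 55.707 mL.

56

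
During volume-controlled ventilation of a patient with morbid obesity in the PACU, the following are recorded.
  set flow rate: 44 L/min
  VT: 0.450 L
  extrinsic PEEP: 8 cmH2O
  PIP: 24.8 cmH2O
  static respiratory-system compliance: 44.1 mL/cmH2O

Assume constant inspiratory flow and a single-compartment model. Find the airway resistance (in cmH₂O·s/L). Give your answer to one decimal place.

9.0

Flow: 44 L/min ÷ 60 = 0.7333 L/s.
Equation of motion (constant flow): PIP = Vt/C + R·V̇ + PEEP.
R·V̇ = PIP − Vt/C − PEEP = 24.8 − 450/44.1 − 8 = 24.8 − 10.204 − 8 = 6.596 cmH2O.
R = 6.596 / 0.7333 = 8.995 cmH2O·s/L.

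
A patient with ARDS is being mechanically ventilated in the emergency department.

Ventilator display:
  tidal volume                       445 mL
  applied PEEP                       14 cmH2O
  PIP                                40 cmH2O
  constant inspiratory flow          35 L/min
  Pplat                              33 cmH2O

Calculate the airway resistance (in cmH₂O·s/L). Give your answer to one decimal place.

12.0

Flow: 35 L/min ÷ 60 = 0.5833 L/s.
Raw = (PIP − Pplat) / flow = (40 − 33) / 0.5833 = 7.0 / 0.5833 = 12.001 cmH2O·s/L.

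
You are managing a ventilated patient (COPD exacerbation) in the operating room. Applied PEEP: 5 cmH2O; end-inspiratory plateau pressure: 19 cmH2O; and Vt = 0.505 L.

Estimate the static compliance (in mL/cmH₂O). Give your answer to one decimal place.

36.1

Cstat = Vt / (Pplat − PEEP) = 505 / (19 − 5) = 505 / 14.0 = 36.071 mL/cmH2O.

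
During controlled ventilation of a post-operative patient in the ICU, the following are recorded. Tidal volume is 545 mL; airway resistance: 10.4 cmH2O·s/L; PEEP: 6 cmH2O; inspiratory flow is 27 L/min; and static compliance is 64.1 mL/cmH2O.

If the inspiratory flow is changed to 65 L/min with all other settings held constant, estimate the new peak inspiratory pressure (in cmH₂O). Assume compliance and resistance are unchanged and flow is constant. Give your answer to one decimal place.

Flow: 27 L/min ÷ 60 = 0.45 L/s.
New flow: 65 L/min ÷ 60 = 1.0833 L/s.
PIP = Vt/C + R·V̇ + PEEP (constant-flow equation of motion).
Only the resistive term changes: ΔPIP = R × ΔV̇ = 10.4 × (1.0833 − 0.45) = 10.4 × 0.6333 = 6.586 cmH2O.
Original PIP = 545/64.1 + 10.4×0.45 + 6 = 19.182 cmH2O; new PIP = 19.182 + (6.586) = 25.768 cmH2O.

25.8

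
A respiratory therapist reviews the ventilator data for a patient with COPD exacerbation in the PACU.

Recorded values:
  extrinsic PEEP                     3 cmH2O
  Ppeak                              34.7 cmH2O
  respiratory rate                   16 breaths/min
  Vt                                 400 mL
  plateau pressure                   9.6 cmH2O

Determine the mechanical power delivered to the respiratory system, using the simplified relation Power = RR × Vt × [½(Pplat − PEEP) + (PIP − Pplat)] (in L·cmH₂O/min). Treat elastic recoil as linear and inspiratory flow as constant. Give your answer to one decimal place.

Per-breath work = Vt × [½(Pplat−PEEP) + (PIP−Pplat)] = 0.400 × [0.5×6.6 + 25.1] = 0.400 × 28.4 = 11.36 L·cmH2O.
Power = 16 × 11.36 = 181.76 L·cmH2O/min.

181.8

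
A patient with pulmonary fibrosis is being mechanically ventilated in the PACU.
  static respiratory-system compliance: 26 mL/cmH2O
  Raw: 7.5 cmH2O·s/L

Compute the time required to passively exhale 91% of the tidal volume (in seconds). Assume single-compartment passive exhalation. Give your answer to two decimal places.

0.47

τ = R × C = 7.5 × 26 mL/cmH2O = 7.5 × 0.026 L/cmH2O = 0.195 s.
Exhaled fraction f = 1 − e^(−t/τ) → t = −τ·ln(1 − f) = −0.195·ln(0.09) = 0.4695 s.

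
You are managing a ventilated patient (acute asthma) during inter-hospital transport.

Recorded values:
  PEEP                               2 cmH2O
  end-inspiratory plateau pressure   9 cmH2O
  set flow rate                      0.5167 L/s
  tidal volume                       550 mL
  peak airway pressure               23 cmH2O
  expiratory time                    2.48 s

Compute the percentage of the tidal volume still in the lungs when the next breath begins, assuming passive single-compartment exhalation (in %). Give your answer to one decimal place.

R = (PIP − Pplat)/V̇ = (23 − 9) / 0.5167 = 14.0/0.5167 = 27.095 cmH2O·s/L.
C = Vt/(Pplat − PEEP) = 550.0 / (9 − 2) = 550.0/7.0 = 78.571 mL/cmH2O.
τ = R × C = 27.095 × 0.07857 L/cmH2O = 2.129 s.
Fraction remaining at end-expiration = e^(−Te/τ) = e^(−2.48/2.129) = 0.312 → 31.2%.

31.2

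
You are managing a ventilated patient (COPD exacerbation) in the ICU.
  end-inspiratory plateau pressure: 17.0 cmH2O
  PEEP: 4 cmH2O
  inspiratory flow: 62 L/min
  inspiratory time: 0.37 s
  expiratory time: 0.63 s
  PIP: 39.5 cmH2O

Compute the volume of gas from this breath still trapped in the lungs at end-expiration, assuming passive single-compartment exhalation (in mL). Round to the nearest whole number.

Flow: 62 L/min ÷ 60 = 1.0333 L/s.
Vt = flow × Ti = 1.0333 L/s × 0.37 s × 1000 mL/L = 382.32 mL.
R = (PIP − Pplat)/V̇ = (39.5 − 17.0) / 1.0333 = 22.5/1.0333 = 21.775 cmH2O·s/L.
C = Vt/(Pplat − PEEP) = 382.32 / (17.0 − 4) = 382.32/13.0 = 29.409 mL/cmH2O.
τ = R × C = 21.775 × 0.02941 L/cmH2O = 0.6404 s.
Fraction remaining = e^(−Te/τ) = e^(−0.63/0.6404) = 0.3739.
Trapped volume = 382.32 × 0.3739 = 142.95 mL.

143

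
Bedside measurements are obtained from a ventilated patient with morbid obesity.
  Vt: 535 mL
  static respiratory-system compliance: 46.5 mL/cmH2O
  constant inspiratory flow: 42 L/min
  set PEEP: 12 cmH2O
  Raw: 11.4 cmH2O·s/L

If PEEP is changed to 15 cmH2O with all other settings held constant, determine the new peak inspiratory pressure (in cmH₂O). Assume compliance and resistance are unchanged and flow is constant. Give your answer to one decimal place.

Flow: 42 L/min ÷ 60 = 0.7 L/s.
PIP = Vt/C + R·V̇ + PEEP (constant-flow equation of motion).
Only the baseline term changes: ΔPIP = ΔPEEP = 15 − 12 = 3.0 cmH2O.
Original PIP = 535/46.5 + 11.4×0.7 + 12 = 31.485 cmH2O; new PIP = 31.485 + (3.0) = 34.485 cmH2O.

34.5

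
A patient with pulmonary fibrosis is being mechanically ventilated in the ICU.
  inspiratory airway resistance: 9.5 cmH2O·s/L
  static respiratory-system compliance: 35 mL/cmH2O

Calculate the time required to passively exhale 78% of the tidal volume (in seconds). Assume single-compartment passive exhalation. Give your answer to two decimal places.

0.50

τ = R × C = 9.5 × 35 mL/cmH2O = 9.5 × 0.035 L/cmH2O = 0.3325 s.
Exhaled fraction f = 1 − e^(−t/τ) → t = −τ·ln(1 − f) = −0.3325·ln(0.22) = 0.5034 s.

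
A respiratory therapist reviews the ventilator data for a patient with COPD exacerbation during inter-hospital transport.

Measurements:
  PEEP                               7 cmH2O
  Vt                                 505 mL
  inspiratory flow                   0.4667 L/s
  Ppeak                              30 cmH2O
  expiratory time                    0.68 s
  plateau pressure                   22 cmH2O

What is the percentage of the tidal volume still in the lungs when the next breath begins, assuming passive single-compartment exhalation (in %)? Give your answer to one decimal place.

30.8

R = (PIP − Pplat)/V̇ = (30 − 22) / 0.4667 = 8.0/0.4667 = 17.142 cmH2O·s/L.
C = Vt/(Pplat − PEEP) = 505.0 / (22 − 7) = 505.0/15.0 = 33.667 mL/cmH2O.
τ = R × C = 17.142 × 0.03367 L/cmH2O = 0.5772 s.
Fraction remaining at end-expiration = e^(−Te/τ) = e^(−0.68/0.5772) = 0.3079 → 30.79%.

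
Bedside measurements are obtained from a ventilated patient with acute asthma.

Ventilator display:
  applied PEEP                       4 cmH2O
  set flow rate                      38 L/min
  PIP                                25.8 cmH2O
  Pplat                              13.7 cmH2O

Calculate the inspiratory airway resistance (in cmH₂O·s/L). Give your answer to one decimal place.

19.1

Flow: 38 L/min ÷ 60 = 0.6333 L/s.
Raw = (PIP − Pplat) / flow = (25.8 − 13.7) / 0.6333 = 12.1 / 0.6333 = 19.106 cmH2O·s/L.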